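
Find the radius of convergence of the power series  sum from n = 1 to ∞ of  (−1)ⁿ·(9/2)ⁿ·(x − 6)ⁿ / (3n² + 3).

R = 2/9

Apply the ratio test: |a_{n+1}| / |a_n| = [(3n² + 3)/(3(n+1)² + 3)] · 9/2, which tends to 9/2 as n → ∞.
Convergence for |x − 6| · 9/2 < 1, i.e. |x − 6| < 2/9. So R = 2/9.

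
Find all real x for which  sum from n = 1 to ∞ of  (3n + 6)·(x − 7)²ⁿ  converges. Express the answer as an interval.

(6, 8)

By the ratio test, |a_{n+1}/a_n| = (3(n+1) + 6)/(3n + 6) → 1.
Successive powers of (x − 7) differ by 2, so the series converges when |x − 7|² · 1 < 1, i.e. |x − 7| < √(1) = 1. So R = 1.
At x = 8: the n-th term does not approach 0; divergence by the term test.
Check x = 6: the terms have absolute value of order n, which does not tend to 0, so the series diverges by the divergence test.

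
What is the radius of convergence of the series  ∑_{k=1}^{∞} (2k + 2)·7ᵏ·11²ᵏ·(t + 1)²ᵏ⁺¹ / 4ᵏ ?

R = 2√7/77

Ratio test: |a_{k+1}/a_k| = [(2(k+1) + 2)/(2k + 2)] · 7·121/4 → 847/4 as k → ∞.
Successive powers of (t + 1) differ by 2, so the series converges when |t + 1|² · 847/4 < 1, i.e. |t + 1| < √(4/847). So R = 2√7/77.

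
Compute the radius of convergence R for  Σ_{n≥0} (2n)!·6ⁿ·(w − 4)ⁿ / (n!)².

R = 1/24

The ratio of consecutive coefficients is (2n+1)·(2n+2)/(n+1)² · 6 → 24.
Hence the series converges for |w − 4| < 1/(24) = 1/24, so the radius of convergence is 1/24.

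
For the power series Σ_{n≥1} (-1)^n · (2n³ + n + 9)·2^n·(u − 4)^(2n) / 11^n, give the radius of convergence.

R = √22/2

The ratio of consecutive coefficients is [(2(n+1)³ + (n+1) + 9)/(2n³ + n + 9)] · 2/11 → 2/11.
Since the exponent of (u − 4) increases by 2 each term, convergence requires |u − 4|² < 11/2, hence R = √22/2.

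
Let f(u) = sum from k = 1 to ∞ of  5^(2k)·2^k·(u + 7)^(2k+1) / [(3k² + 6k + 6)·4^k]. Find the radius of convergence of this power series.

R = √2/5

By the ratio test, |a_{k+1}/a_k| = [(3k² + 6k + 6)/(3(k+1)² + 6(k+1) + 6)] · 25·2/4 → 25/2.
Since the exponent of (u + 7) increases by 2 each term, convergence requires |u + 7|² < 2/25, hence R = √2/5.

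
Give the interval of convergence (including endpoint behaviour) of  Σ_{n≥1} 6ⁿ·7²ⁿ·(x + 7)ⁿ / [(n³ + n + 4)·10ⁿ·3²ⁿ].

Ratio test: |a_{n+1}/a_n| = [(n³ + n + 4)/((n+1)³ + (n+1) + 4)] · 6·49/(10·9) → 49/15 as n → ∞.
The series converges when 49/15 · |x + 7| < 1, giving R = 15/49.
At x = -328/49: absolute convergence follows by limit comparison with Σ 1/n³.
At x = -358/49: absolute convergence follows by limit comparison with Σ 1/n³.

[-358/49, -328/49]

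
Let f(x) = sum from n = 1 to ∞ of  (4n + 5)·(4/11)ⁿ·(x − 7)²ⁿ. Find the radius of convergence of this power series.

Ratio test: |a_{n+1}/a_n| = [(4(n+1) + 5)/(4n + 5)] · 4/11 → 4/11 as n → ∞.
Since the exponent of (x − 7) increases by 2 each term, convergence requires |x − 7|² < 11/4, hence R = √11/2.

R = √11/2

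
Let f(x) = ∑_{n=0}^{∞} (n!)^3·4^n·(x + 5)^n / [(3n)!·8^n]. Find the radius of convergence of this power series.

R = 54

By the ratio test, |a_{n+1}/a_n| = (n+1)³/[(3n+1)·(3n+2)·(3n+3)] · 4/8 → 1/54.
The series converges when 1/54 · |x + 5| < 1, giving R = 54.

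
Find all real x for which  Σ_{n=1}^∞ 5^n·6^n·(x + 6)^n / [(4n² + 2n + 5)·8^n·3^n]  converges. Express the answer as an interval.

By the ratio test, |a_{n+1}/a_n| = [(4n² + 2n + 5)/(4(n+1)² + 2(n+1) + 5)] · 5·6/(8·3) → 5/4.
Convergence for |x + 6| · 5/4 < 1, i.e. |x + 6| < 4/5. So R = 4/5.
Endpoint x = -26/5: the terms are on the order of 1/n², so the series converges absolutely by comparison with the p-series (p = 2 > 1).
At x = -34/5: absolute convergence follows by limit comparison with Σ 1/n².

[-34/5, -26/5]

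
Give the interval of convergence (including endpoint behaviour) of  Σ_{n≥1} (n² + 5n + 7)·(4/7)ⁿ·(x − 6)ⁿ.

Apply the ratio test: |a_{n+1}| / |a_n| = [((n+1)² + 5(n+1) + 7)/(n² + 5n + 7)] · 4/7, which tends to 4/7 as n → ∞.
Hence the series converges for |x − 6| < 1/(4/7) = 7/4, so the radius of convergence is 7/4.
Endpoint x = 31/4: the terms have absolute value of order n², which does not tend to 0, so the series diverges by the divergence test.
Check x = 17/4: the terms have absolute value of order n², which does not tend to 0, so the series diverges by the divergence test.

(17/4, 31/4)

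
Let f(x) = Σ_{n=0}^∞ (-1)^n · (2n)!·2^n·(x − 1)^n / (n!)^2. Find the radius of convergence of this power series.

Ratio test: |a_{n+1}/a_n| = (2n+1)·(2n+2)/(n+1)² · 2 → 8 as n → ∞.
Hence the series converges for |x − 1| < 1/(8) = 1/8, so the radius of convergence is 1/8.

R = 1/8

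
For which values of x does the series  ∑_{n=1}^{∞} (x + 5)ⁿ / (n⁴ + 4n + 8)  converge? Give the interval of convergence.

Ratio test: |a_{n+1}/a_n| = (n⁴ + 4n + 8)/((n+1)⁴ + 4(n+1) + 8) → 1 as n → ∞.
Hence R = 1.
When x = -4, absolute convergence follows by limit comparison with Σ 1/n⁴.
Check x = -6: absolute convergence follows by limit comparison with Σ 1/n⁴.

[-6, -4]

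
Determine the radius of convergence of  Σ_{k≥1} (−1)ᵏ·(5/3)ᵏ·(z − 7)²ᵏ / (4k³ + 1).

Ratio test: |a_{k+1}/a_k| = [(4k³ + 1)/(4(k+1)³ + 1)] · 5/3 → 5/3 as k → ∞.
Since the exponent of (z − 7) increases by 2 each term, convergence requires |z − 7|² < 3/5, hence R = √15/5.

R = √15/5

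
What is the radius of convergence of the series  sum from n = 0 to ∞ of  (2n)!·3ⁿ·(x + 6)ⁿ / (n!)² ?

R = 1/12

By the ratio test, |a_{n+1}/a_n| = (2n+1)·(2n+2)/(n+1)² · 3 → 12.
Hence the series converges for |x + 6| < 1/(12) = 1/12, so the radius of convergence is 1/12.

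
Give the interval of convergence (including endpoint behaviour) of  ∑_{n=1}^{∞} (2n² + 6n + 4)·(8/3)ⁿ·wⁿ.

Apply the ratio test: |a_{n+1}| / |a_n| = [(2(n+1)² + 6(n+1) + 4)/(2n² + 6n + 4)] · 8/3, which tends to 8/3 as n → ∞.
Thus R = 1/(8/3) = 3/8.
At w = 3/8: the terms have absolute value of order n², which does not tend to 0, so the series diverges by the divergence test.
At w = -3/8: the terms have absolute value of order n², which does not tend to 0, so the series diverges by the divergence test.

(-3/8, 3/8)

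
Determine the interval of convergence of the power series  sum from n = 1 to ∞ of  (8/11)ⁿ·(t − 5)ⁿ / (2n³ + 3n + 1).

[29/8, 51/8]

The ratio of consecutive coefficients is [(2n³ + 3n + 1)/(2(n+1)³ + 3(n+1) + 1)] · 8/11 → 8/11.
Convergence for |t − 5| · 8/11 < 1, i.e. |t − 5| < 11/8. So R = 11/8.
When t = 51/8, the series is dominated by a constant times Σ 1/n³, which converges (p = 3 > 1).
At t = 29/8: the series is dominated by a constant times Σ 1/n³, which converges (p = 3 > 1).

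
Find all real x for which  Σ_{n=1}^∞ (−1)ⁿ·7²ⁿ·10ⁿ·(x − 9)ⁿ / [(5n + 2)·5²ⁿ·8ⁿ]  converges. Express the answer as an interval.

Apply the ratio test: |a_{n+1}| / |a_n| = [(5n + 2)/(5(n+1) + 2)] · 49·10/(25·8), which tends to 49/20 as n → ∞.
Hence the series converges for |x − 9| < 1/(49/20) = 20/49, so the radius of convergence is 20/49.
Check x = 461/49: an alternating series whose terms decrease to 0 in absolute value, so it converges by the Leibniz criterion.
At x = 421/49: the terms behave like c/n; limit comparison with the harmonic series gives divergence.

(421/49, 461/49]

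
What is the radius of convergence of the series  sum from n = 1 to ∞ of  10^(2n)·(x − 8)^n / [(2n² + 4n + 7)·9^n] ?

Apply the ratio test: |a_{n+1}| / |a_n| = [(2n² + 4n + 7)/(2(n+1)² + 4(n+1) + 7)] · 100/9, which tends to 100/9 as n → ∞.
The series converges when 100/9 · |x − 8| < 1, giving R = 9/100.

R = 9/100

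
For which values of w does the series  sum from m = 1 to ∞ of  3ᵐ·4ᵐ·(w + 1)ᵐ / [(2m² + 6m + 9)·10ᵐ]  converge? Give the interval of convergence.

The ratio of consecutive coefficients is [(2m² + 6m + 9)/(2(m+1)² + 6(m+1) + 9)] · 3·4/10 → 6/5.
The series converges when 6/5 · |w + 1| < 1, giving R = 5/6.
Check w = -1/6: the terms are on the order of 1/m², so the series converges absolutely by comparison with the p-series (p = 2 > 1).
At w = -11/6: the terms are on the order of 1/m², so the series converges absolutely by comparison with the p-series (p = 2 > 1).

[-11/6, -1/6]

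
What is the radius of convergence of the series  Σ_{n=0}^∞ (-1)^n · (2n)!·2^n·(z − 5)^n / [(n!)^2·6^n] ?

R = 3/4

The ratio of consecutive coefficients is (2n+1)·(2n+2)/(n+1)² · 2/6 → 4/3.
Convergence for |z − 5| · 4/3 < 1, i.e. |z − 5| < 3/4. So R = 3/4.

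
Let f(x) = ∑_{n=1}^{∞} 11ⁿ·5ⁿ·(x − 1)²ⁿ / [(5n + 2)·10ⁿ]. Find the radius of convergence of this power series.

Ratio test: |a_{n+1}/a_n| = [(5n + 2)/(5(n+1) + 2)] · 11·5/10 → 11/2 as n → ∞.
Successive powers of (x − 1) differ by 2, so the series converges when |x − 1|² · 11/2 < 1, i.e. |x − 1| < √(2/11). So R = √22/11.

R = √22/11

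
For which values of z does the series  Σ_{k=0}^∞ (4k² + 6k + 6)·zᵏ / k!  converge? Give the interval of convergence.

(−∞, ∞)

By the ratio test, |a_{k+1}/a_k| = (4(k+1)² + 6(k+1) + 6)/(4k² + 6k + 6) · 1/(k+1) → 0.
The limit is 0, so the series converges for all z; R = ∞.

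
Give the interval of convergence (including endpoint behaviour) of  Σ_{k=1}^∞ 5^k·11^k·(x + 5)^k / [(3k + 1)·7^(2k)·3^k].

[-422/55, -128/55)

By the ratio test, |a_{k+1}/a_k| = [(3k + 1)/(3(k+1) + 1)] · 5·11/(49·3) → 55/147.
Hence the series converges for |x + 5| < 1/(55/147) = 147/55, so the radius of convergence is 147/55.
Check x = -128/55: comparison with the harmonic series Σ 1/k shows the series diverges.
When x = -422/55, the terms alternate in sign and decrease monotonically to 0 in absolute value (size ~ c/k), so the alternating series test gives convergence.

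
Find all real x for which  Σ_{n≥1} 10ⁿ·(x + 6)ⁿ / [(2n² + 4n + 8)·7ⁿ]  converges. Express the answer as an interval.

[-67/10, -53/10]

Apply the ratio test: |a_{n+1}| / |a_n| = [(2n² + 4n + 8)/(2(n+1)² + 4(n+1) + 8)] · 10/7, which tends to 10/7 as n → ∞.
Hence the series converges for |x + 6| < 1/(10/7) = 7/10, so the radius of convergence is 7/10.
At x = -53/10: the series is dominated by a constant times Σ 1/n², which converges (p = 2 > 1).
Endpoint x = -67/10: the series is dominated by a constant times Σ 1/n², which converges (p = 2 > 1).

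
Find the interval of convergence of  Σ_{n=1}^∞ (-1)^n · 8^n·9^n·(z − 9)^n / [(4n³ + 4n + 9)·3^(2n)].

[71/8, 73/8]

By the ratio test, |a_{n+1}/a_n| = [(4n³ + 4n + 9)/(4(n+1)³ + 4(n+1) + 9)] · 8·9/9 → 8.
Thus R = 1/(8) = 1/8.
Check z = 73/8: absolute convergence follows by limit comparison with Σ 1/n³.
Endpoint z = 71/8: the terms are on the order of 1/n³, so the series converges absolutely by comparison with the p-series (p = 3 > 1).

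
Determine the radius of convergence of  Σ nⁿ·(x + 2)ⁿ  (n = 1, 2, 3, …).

R = 0

By the Cauchy root test, |a_n|^(1/n) = n → ∞.
Since the n-th root of |a_n| is unbounded, the series converges only at x = -2; R = 0.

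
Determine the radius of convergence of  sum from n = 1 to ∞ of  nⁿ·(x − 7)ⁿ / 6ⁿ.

By the Cauchy root test, |a_n|^(1/n) = n/6 → ∞.
Since the n-th root of |a_n| is unbounded, the series converges only at x = 7; R = 0.

R = 0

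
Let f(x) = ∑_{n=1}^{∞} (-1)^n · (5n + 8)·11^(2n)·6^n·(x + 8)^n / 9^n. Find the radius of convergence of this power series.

By the ratio test, |a_{n+1}/a_n| = [(5(n+1) + 8)/(5n + 8)] · 121·6/9 → 242/3.
The series converges when 242/3 · |x + 8| < 1, giving R = 3/242.

R = 3/242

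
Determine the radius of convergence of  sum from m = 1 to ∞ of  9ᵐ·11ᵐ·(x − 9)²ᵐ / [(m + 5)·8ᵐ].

Apply the ratio test: |a_{m+1}| / |a_m| = [(m + 5)/((m+1) + 5)] · 9·11/8, which tends to 99/8 as m → ∞.
Writing y = (x − 9)², the series in y has radius 8/99, so |x − 9| < √(8/99) and R = 2√22/33.

R = 2√22/33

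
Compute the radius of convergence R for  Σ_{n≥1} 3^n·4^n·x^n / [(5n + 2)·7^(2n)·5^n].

R = 245/12

The ratio of consecutive coefficients is [(5n + 2)/(5(n+1) + 2)] · 3·4/(49·5) → 12/245.
Thus R = 1/(12/245) = 245/12.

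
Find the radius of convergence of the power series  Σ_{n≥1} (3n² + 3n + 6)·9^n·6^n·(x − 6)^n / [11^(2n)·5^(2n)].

R = 3025/54

Ratio test: |a_{n+1}/a_n| = [(3(n+1)² + 3(n+1) + 6)/(3n² + 3n + 6)] · 9·6/(121·25) → 54/3025 as n → ∞.
Hence the series converges for |x − 6| < 1/(54/3025) = 3025/54, so the radius of convergence is 3025/54.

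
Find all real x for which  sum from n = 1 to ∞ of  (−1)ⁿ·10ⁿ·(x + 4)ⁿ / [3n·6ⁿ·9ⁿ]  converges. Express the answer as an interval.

Apply the ratio test: |a_{n+1}| / |a_n| = [3n/3(n+1)] · 10/(6·9), which tends to 5/27 as n → ∞.
Thus R = 1/(5/27) = 27/5.
At x = 7/5: an alternating series whose terms decrease to 0 in absolute value, so it converges by the Leibniz criterion.
Endpoint x = -47/5: comparison with the harmonic series Σ 1/n shows the series diverges.

(-47/5, 7/5]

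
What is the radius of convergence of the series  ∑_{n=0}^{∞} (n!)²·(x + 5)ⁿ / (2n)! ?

R = 4

The ratio of consecutive coefficients is (n+1)²/[(2n+1)·(2n+2)] → 1/4.
The series converges when 1/4 · |x + 5| < 1, giving R = 4.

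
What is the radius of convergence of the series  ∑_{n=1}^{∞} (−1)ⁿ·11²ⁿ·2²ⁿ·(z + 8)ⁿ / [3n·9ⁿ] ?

R = 9/484

The ratio of consecutive coefficients is [3n/3(n+1)] · 121·4/9 → 484/9.
Convergence for |z + 8| · 484/9 < 1, i.e. |z + 8| < 9/484. So R = 9/484.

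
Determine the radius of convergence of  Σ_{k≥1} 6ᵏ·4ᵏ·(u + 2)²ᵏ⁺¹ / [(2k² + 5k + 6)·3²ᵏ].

R = √6/4

The ratio of consecutive coefficients is [(2k² + 5k + 6)/(2(k+1)² + 5(k+1) + 6)] · 6·4/9 → 8/3.
Successive powers of (u + 2) differ by 2, so the series converges when |u + 2|² · 8/3 < 1, i.e. |u + 2| < √(3/8). So R = √6/4.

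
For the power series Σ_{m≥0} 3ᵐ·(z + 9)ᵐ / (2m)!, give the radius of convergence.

By the ratio test, |a_{m+1}/a_m| = 3 · 1/[(2m+1)·(2m+2)] → 0.
The ratio tends to 0 regardless of z, hence R = ∞.

R = ∞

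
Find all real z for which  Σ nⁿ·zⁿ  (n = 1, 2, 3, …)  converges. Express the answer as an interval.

{0}

Applying the root test, |a_n|^(1/n) = n → ∞.
Since the n-th root of |a_n| is unbounded, the series converges only at z = 0; R = 0.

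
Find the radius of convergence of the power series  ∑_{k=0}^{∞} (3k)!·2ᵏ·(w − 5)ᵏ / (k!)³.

The ratio of consecutive coefficients is (3k+1)·(3k+2)·(3k+3)/(k+1)³ · 2 → 54.
Thus R = 1/(54) = 1/54.

R = 1/54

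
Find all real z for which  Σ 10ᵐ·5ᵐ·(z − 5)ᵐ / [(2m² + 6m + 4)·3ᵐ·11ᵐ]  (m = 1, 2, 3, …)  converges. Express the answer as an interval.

Ratio test: |a_{m+1}/a_m| = [(2m² + 6m + 4)/(2(m+1)² + 6(m+1) + 4)] · 10·5/(3·11) → 50/33 as m → ∞.
Convergence for |z − 5| · 50/33 < 1, i.e. |z − 5| < 33/50. So R = 33/50.
Endpoint z = 283/50: the terms are on the order of 1/m², so the series converges absolutely by comparison with the p-series (p = 2 > 1).
At z = 217/50: the series is dominated by a constant times Σ 1/m², which converges (p = 2 > 1).

[217/50, 283/50]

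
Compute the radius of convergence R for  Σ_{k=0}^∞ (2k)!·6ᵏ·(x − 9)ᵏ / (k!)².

Ratio test: |a_{k+1}/a_k| = (2k+1)·(2k+2)/(k+1)² · 6 → 24 as k → ∞.
The series converges when 24 · |x − 9| < 1, giving R = 1/24.

R = 1/24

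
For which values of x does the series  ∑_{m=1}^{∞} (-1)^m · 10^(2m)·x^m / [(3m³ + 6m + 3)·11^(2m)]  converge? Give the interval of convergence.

By the ratio test, |a_{m+1}/a_m| = [(3m³ + 6m + 3)/(3(m+1)³ + 6(m+1) + 3)] · 100/121 → 100/121.
Convergence for |x| · 100/121 < 1, i.e. |x| < 121/100. So R = 121/100.
When x = 121/100, absolute convergence follows by limit comparison with Σ 1/m³.
Check x = -121/100: the terms are on the order of 1/m³, so the series converges absolutely by comparison with the p-series (p = 3 > 1).

[-121/100, 121/100]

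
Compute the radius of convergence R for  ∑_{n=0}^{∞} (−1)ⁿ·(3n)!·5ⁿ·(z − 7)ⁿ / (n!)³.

R = 1/135

Ratio test: |a_{n+1}/a_n| = (3n+1)·(3n+2)·(3n+3)/(n+1)³ · 5 → 135 as n → ∞.
The series converges when 135 · |z − 7| < 1, giving R = 1/135.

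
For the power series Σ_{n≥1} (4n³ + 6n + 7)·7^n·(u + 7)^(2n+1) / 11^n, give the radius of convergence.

Apply the ratio test: |a_{n+1}| / |a_n| = [(4(n+1)³ + 6(n+1) + 7)/(4n³ + 6n + 7)] · 7/11, which tends to 7/11 as n → ∞.
Writing y = (u + 7)², the series in y has radius 11/7, so |u + 7| < √(11/7) and R = √77/7.

R = √77/7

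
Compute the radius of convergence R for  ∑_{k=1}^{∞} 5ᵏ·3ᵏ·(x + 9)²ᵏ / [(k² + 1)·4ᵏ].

R = 2√15/15

The ratio of consecutive coefficients is [(k² + 1)/((k+1)² + 1)] · 5·3/4 → 15/4.
Writing y = (x + 9)², the series in y has radius 4/15, so |x + 9| < √(4/15) and R = 2√15/15.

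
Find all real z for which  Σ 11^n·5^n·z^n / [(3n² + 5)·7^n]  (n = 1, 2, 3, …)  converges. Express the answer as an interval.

[-7/55, 7/55]

By the ratio test, |a_{n+1}/a_n| = [(3n² + 5)/(3(n+1)² + 5)] · 11·5/7 → 55/7.
Thus R = 1/(55/7) = 7/55.
When z = 7/55, the terms are on the order of 1/n², so the series converges absolutely by comparison with the p-series (p = 2 > 1).
Check z = -7/55: absolute convergence follows by limit comparison with Σ 1/n².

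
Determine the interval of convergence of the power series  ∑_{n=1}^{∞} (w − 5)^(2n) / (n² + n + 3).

Ratio test: |a_{n+1}/a_n| = (n² + n + 3)/((n+1)² + (n+1) + 3) → 1 as n → ∞.
Writing y = (w − 5)², the series in y has radius 1, so |w − 5| < √(1) = 1 and R = 1.
Endpoint w = 6: absolute convergence follows by limit comparison with Σ 1/n².
Endpoint w = 4: the terms are on the order of 1/n², so the series converges absolutely by comparison with the p-series (p = 2 > 1).

[4, 6]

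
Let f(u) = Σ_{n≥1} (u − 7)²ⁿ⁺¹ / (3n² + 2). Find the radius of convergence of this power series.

By the ratio test, |a_{n+1}/a_n| = (3n² + 2)/(3(n+1)² + 2) → 1.
Successive powers of (u − 7) differ by 2, so the series converges when |u − 7|² · 1 < 1, i.e. |u − 7| < √(1) = 1. So R = 1.

R = 1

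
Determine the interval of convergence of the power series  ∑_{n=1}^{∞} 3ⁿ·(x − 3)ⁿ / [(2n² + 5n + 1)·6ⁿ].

[1, 5]

The ratio of consecutive coefficients is [(2n² + 5n + 1)/(2(n+1)² + 5(n+1) + 1)] · 3/6 → 1/2.
Thus R = 1/(1/2) = 2.
When x = 5, the series is dominated by a constant times Σ 1/n², which converges (p = 2 > 1).
Check x = 1: the terms are on the order of 1/n², so the series converges absolutely by comparison with the p-series (p = 2 > 1).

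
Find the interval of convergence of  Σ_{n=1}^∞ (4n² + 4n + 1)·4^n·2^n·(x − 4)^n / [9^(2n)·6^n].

(-227/4, 259/4)

By the ratio test, |a_{n+1}/a_n| = [(4(n+1)² + 4(n+1) + 1)/(4n² + 4n + 1)] · 4·2/(81·6) → 4/243.
Hence the series converges for |x − 4| < 1/(4/243) = 243/4, so the radius of convergence is 243/4.
Endpoint x = 259/4: the terms have absolute value of order n², which does not tend to 0, so the series diverges by the divergence test.
At x = -227/4: the n-th term does not approach 0; divergence by the term test.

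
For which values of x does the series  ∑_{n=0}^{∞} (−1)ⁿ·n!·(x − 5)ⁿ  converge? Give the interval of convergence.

The ratio of consecutive coefficients is (n+1) → ∞.
The ratio grows without bound, so the series diverges whenever (x − 5) ≠ 0; it converges only at x = 5. R = 0.

{5}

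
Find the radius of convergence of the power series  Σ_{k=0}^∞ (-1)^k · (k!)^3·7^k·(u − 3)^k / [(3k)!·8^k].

Apply the ratio test: |a_{k+1}| / |a_k| = (k+1)³/[(3k+1)·(3k+2)·(3k+3)] · 7/8, which tends to 7/216 as k → ∞.
Convergence for |u − 3| · 7/216 < 1, i.e. |u − 3| < 216/7. So R = 216/7.

R = 216/7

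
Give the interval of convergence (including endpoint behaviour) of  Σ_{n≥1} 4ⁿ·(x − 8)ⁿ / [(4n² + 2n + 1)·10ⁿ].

[11/2, 21/2]

The ratio of consecutive coefficients is [(4n² + 2n + 1)/(4(n+1)² + 2(n+1) + 1)] · 4/10 → 2/5.
The series converges when 2/5 · |x − 8| < 1, giving R = 5/2.
Endpoint x = 21/2: the series is dominated by a constant times Σ 1/n², which converges (p = 2 > 1).
When x = 11/2, absolute convergence follows by limit comparison with Σ 1/n².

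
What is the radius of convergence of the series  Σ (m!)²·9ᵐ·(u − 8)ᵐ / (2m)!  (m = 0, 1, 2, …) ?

R = 4/9

Apply the ratio test: |a_{m+1}| / |a_m| = (m+1)²/[(2m+1)·(2m+2)] · 9, which tends to 9/4 as m → ∞.
Convergence for |u − 8| · 9/4 < 1, i.e. |u − 8| < 4/9. So R = 4/9.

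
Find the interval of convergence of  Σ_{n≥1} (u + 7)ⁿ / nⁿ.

(−∞, ∞)

Applying the root test, |a_n|^(1/n) = 1/n → 0.
The limit is 0 for every u, so R = ∞.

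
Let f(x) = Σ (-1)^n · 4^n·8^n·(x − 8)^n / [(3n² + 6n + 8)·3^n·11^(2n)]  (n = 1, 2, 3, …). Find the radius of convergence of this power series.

Ratio test: |a_{n+1}/a_n| = [(3n² + 6n + 8)/(3(n+1)² + 6(n+1) + 8)] · 4·8/(3·121) → 32/363 as n → ∞.
The series converges when 32/363 · |x − 8| < 1, giving R = 363/32.

R = 363/32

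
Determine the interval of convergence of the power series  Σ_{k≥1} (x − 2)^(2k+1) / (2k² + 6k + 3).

Ratio test: |a_{k+1}/a_k| = (2k² + 6k + 3)/(2(k+1)² + 6(k+1) + 3) → 1 as k → ∞.
Successive powers of (x − 2) differ by 2, so the series converges when |x − 2|² · 1 < 1, i.e. |x − 2| < √(1) = 1. So R = 1.
Check x = 3: the series is dominated by a constant times Σ 1/k², which converges (p = 2 > 1).
When x = 1, the terms are on the order of 1/k², so the series converges absolutely by comparison with the p-series (p = 2 > 1).

[1, 3]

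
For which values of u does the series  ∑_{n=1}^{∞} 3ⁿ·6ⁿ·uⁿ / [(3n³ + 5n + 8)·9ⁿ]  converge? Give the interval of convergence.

[-1/2, 1/2]

The ratio of consecutive coefficients is [(3n³ + 5n + 8)/(3(n+1)³ + 5(n+1) + 8)] · 3·6/9 → 2.
Hence the series converges for |u| < 1/(2) = 1/2, so the radius of convergence is 1/2.
Endpoint u = 1/2: the terms are on the order of 1/n³, so the series converges absolutely by comparison with the p-series (p = 3 > 1).
When u = -1/2, the series is dominated by a constant times Σ 1/n³, which converges (p = 3 > 1).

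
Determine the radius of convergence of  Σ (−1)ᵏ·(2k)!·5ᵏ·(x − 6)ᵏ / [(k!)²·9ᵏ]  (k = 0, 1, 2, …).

R = 9/20

The ratio of consecutive coefficients is (2k+1)·(2k+2)/(k+1)² · 5/9 → 20/9.
The series converges when 20/9 · |x − 6| < 1, giving R = 9/20.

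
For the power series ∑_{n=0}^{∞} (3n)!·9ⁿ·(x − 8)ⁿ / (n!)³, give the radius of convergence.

Apply the ratio test: |a_{n+1}| / |a_n| = (3n+1)·(3n+2)·(3n+3)/(n+1)³ · 9, which tends to 243 as n → ∞.
The series converges when 243 · |x − 8| < 1, giving R = 1/243.

R = 1/243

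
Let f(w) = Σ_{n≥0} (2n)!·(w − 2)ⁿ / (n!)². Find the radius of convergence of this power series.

R = 1/4

By the ratio test, |a_{n+1}/a_n| = (2n+1)·(2n+2)/(n+1)² → 4.
Thus R = 1/(4) = 1/4.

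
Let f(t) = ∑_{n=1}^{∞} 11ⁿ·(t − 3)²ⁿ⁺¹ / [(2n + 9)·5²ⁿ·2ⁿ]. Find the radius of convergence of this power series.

By the ratio test, |a_{n+1}/a_n| = [(2n + 9)/(2(n+1) + 9)] · 11/(25·2) → 11/50.
Writing y = (t − 3)², the series in y has radius 50/11, so |t − 3| < √(50/11) and R = 5√22/11.

R = 5√22/11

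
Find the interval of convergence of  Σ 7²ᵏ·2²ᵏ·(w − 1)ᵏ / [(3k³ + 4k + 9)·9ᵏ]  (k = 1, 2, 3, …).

[187/196, 205/196]

The ratio of consecutive coefficients is [(3k³ + 4k + 9)/(3(k+1)³ + 4(k+1) + 9)] · 49·4/9 → 196/9.
Hence the series converges for |w − 1| < 1/(196/9) = 9/196, so the radius of convergence is 9/196.
Endpoint w = 205/196: the series is dominated by a constant times Σ 1/k³, which converges (p = 3 > 1).
At w = 187/196: absolute convergence follows by limit comparison with Σ 1/k³.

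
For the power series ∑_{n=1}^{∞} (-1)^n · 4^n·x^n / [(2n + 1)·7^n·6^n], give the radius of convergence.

Ratio test: |a_{n+1}/a_n| = [(2n + 1)/(2(n+1) + 1)] · 4/(7·6) → 2/21 as n → ∞.
The series converges when 2/21 · |x| < 1, giving R = 21/2.

R = 21/2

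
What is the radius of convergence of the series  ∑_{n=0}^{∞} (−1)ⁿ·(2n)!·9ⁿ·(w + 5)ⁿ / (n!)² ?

The ratio of consecutive coefficients is (2n+1)·(2n+2)/(n+1)² · 9 → 36.
The series converges when 36 · |w + 5| < 1, giving R = 1/36.

R = 1/36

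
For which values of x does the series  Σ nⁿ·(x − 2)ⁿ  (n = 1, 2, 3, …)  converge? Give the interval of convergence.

By the Cauchy root test, |a_n|^(1/n) = n → ∞.
The root grows without bound, so R = 0 (convergence only at x = 2).

{2}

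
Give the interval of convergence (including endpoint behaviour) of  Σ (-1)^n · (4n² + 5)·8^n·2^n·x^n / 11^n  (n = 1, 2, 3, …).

(-11/16, 11/16)

The ratio of consecutive coefficients is [(4(n+1)² + 5)/(4n² + 5)] · 8·2/11 → 16/11.
The series converges when 16/11 · |x| < 1, giving R = 11/16.
Endpoint x = 11/16: the terms have absolute value of order n², which does not tend to 0, so the series diverges by the divergence test.
Endpoint x = -11/16: the n-th term does not approach 0; divergence by the term test.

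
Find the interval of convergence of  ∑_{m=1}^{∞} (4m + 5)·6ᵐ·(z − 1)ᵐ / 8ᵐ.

(-1/3, 7/3)

The ratio of consecutive coefficients is [(4(m+1) + 5)/(4m + 5)] · 6/8 → 3/4.
Thus R = 1/(3/4) = 4/3.
When z = 7/3, the terms do not tend to 0, so the series diverges.
Check z = -1/3: the m-th term does not approach 0; divergence by the term test.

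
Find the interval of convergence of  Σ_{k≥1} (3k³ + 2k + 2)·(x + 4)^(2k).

(-5, -3)

Apply the ratio test: |a_{k+1}| / |a_k| = (3(k+1)³ + 2(k+1) + 2)/(3k³ + 2k + 2), which tends to 1 as k → ∞.
Since the exponent of (x + 4) increases by 2 each term, convergence requires |x + 4|² < 1, hence R = 1.
When x = -3, the k-th term does not approach 0; divergence by the term test.
Check x = -5: the k-th term does not approach 0; divergence by the term test.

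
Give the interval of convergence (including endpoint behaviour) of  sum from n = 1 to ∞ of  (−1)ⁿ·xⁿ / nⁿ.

Applying the root test, |a_n|^(1/n) = 1/n → 0.
Since the n-th root of |a_n| tends to 0, the series converges for all real x; R = ∞.

(−∞, ∞)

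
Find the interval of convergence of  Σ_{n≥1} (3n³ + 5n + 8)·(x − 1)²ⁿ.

The ratio of consecutive coefficients is (3(n+1)³ + 5(n+1) + 8)/(3n³ + 5n + 8) → 1.
Since the exponent of (x − 1) increases by 2 each term, convergence requires |x − 1|² < 1, hence R = 1.
When x = 2, the terms have absolute value of order n³, which does not tend to 0, so the series diverges by the divergence test.
Check x = 0: the n-th term does not approach 0; divergence by the term test.

(0, 2)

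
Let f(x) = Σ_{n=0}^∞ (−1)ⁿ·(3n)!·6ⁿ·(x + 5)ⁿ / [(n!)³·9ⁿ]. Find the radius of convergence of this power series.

R = 1/18

By the ratio test, |a_{n+1}/a_n| = (3n+1)·(3n+2)·(3n+3)/(n+1)³ · 6/9 → 18.
The series converges when 18 · |x + 5| < 1, giving R = 1/18.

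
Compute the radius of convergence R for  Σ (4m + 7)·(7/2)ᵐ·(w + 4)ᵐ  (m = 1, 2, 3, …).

R = 2/7

By the ratio test, |a_{m+1}/a_m| = [(4(m+1) + 7)/(4m + 7)] · 7/2 → 7/2.
Thus R = 1/(7/2) = 2/7.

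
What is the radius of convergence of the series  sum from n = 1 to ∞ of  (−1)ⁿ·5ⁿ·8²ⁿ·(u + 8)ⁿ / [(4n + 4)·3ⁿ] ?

Apply the ratio test: |a_{n+1}| / |a_n| = [(4n + 4)/(4(n+1) + 4)] · 5·64/3, which tends to 320/3 as n → ∞.
Convergence for |u + 8| · 320/3 < 1, i.e. |u + 8| < 3/320. So R = 3/320.

R = 3/320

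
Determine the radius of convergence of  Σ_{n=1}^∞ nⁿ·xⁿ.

Root test: |a_n|^(1/n) = n → ∞.
Since the n-th root of |a_n| is unbounded, the series converges only at x = 0; R = 0.

R = 0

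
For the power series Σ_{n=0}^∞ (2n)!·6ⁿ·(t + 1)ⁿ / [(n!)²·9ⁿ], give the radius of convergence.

By the ratio test, |a_{n+1}/a_n| = (2n+1)·(2n+2)/(n+1)² · 6/9 → 8/3.
Hence the series converges for |t + 1| < 1/(8/3) = 3/8, so the radius of convergence is 3/8.

R = 3/8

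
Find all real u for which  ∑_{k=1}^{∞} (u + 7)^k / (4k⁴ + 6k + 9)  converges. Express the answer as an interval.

[-8, -6]

By the ratio test, |a_{k+1}/a_k| = (4k⁴ + 6k + 9)/(4(k+1)⁴ + 6(k+1) + 9) → 1.
So the series converges when |u + 7| < 1 and diverges when |u + 7| > 1; R = 1.
Endpoint u = -6: absolute convergence follows by limit comparison with Σ 1/k⁴.
At u = -8: the terms are on the order of 1/k⁴, so the series converges absolutely by comparison with the p-series (p = 4 > 1).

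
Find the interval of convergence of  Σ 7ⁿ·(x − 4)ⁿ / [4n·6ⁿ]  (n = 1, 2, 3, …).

By the ratio test, |a_{n+1}/a_n| = [4n/4(n+1)] · 7/6 → 7/6.
Thus R = 1/(7/6) = 6/7.
At x = 34/7: the terms behave like c/n; limit comparison with the harmonic series gives divergence.
When x = 22/7, convergence follows from the alternating series test (terms decrease monotonically to 0).

[22/7, 34/7)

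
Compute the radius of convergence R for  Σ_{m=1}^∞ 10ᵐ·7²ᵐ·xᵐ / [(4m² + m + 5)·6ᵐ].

R = 3/245

By the ratio test, |a_{m+1}/a_m| = [(4m² + m + 5)/(4(m+1)² + (m+1) + 5)] · 10·49/6 → 245/3.
The series converges when 245/3 · |x| < 1, giving R = 3/245.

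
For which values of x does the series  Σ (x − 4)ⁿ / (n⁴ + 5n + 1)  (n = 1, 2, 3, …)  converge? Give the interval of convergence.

By the ratio test, |a_{n+1}/a_n| = (n⁴ + 5n + 1)/((n+1)⁴ + 5(n+1) + 1) → 1.
So the series converges when |x − 4| < 1 and diverges when |x − 4| > 1; R = 1.
Check x = 5: the terms are on the order of 1/n⁴, so the series converges absolutely by comparison with the p-series (p = 4 > 1).
At x = 3: absolute convergence follows by limit comparison with Σ 1/n⁴.

[3, 5]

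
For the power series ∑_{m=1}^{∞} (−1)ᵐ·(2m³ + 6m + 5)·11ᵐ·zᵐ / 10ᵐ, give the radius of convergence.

R = 10/11

By the ratio test, |a_{m+1}/a_m| = [(2(m+1)³ + 6(m+1) + 5)/(2m³ + 6m + 5)] · 11/10 → 11/10.
The series converges when 11/10 · |z| < 1, giving R = 10/11.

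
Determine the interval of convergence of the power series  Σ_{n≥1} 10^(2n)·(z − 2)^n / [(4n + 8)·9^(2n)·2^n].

The ratio of consecutive coefficients is [(4n + 8)/(4(n+1) + 8)] · 100/(81·2) → 50/81.
The series converges when 50/81 · |z − 2| < 1, giving R = 81/50.
Check z = 181/50: comparison with the harmonic series Σ 1/n shows the series diverges.
Endpoint z = 19/50: an alternating series whose terms decrease to 0 in absolute value, so it converges by the Leibniz criterion.

[19/50, 181/50)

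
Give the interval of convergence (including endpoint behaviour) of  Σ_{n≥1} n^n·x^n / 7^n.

{0}

Root test: |a_n|^(1/n) = n/7 → ∞.
The root grows without bound, so R = 0 (convergence only at x = 0).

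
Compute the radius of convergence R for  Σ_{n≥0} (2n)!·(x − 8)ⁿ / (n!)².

By the ratio test, |a_{n+1}/a_n| = (2n+1)·(2n+2)/(n+1)² → 4.
Thus R = 1/(4) = 1/4.

R = 1/4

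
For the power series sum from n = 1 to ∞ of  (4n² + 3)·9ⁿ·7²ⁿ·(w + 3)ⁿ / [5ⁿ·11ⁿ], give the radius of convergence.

R = 55/441

By the ratio test, |a_{n+1}/a_n| = [(4(n+1)² + 3)/(4n² + 3)] · 9·49/(5·11) → 441/55.
Thus R = 1/(441/55) = 55/441.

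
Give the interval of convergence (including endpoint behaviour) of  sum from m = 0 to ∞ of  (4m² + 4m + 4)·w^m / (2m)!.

Apply the ratio test: |a_{m+1}| / |a_m| = (4(m+1)² + 4(m+1) + 4)/(4m² + 4m + 4) · 1/[(2m+1)·(2m+2)], which tends to 0 as m → ∞.
The ratio tends to 0 regardless of w, hence R = ∞.

(−∞, ∞)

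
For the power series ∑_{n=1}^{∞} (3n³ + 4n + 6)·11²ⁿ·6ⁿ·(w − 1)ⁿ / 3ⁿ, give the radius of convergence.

By the ratio test, |a_{n+1}/a_n| = [(3(n+1)³ + 4(n+1) + 6)/(3n³ + 4n + 6)] · 121·6/3 → 242.
Thus R = 1/(242) = 1/242.

R = 1/242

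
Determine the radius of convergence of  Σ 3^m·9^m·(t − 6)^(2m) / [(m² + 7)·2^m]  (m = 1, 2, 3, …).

The ratio of consecutive coefficients is [(m² + 7)/((m+1)² + 7)] · 3·9/2 → 27/2.
Writing y = (t − 6)², the series in y has radius 2/27, so |t − 6| < √(2/27) and R = √6/9.

R = √6/9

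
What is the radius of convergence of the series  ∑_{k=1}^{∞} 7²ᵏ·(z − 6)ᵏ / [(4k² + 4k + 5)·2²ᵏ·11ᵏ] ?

Ratio test: |a_{k+1}/a_k| = [(4k² + 4k + 5)/(4(k+1)² + 4(k+1) + 5)] · 49/(4·11) → 49/44 as k → ∞.
Convergence for |z − 6| · 49/44 < 1, i.e. |z − 6| < 44/49. So R = 44/49.

R = 44/49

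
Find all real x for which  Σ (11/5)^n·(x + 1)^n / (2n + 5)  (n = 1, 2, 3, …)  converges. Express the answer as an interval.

Apply the ratio test: |a_{n+1}| / |a_n| = [(2n + 5)/(2(n+1) + 5)] · 11/5, which tends to 11/5 as n → ∞.
The series converges when 11/5 · |x + 1| < 1, giving R = 5/11.
Check x = -6/11: the terms are asymptotic to a nonzero constant times 1/n, so the series diverges by limit comparison with Σ 1/n.
When x = -16/11, an alternating series whose terms decrease to 0 in absolute value, so it converges by the Leibniz criterion.

[-16/11, -6/11)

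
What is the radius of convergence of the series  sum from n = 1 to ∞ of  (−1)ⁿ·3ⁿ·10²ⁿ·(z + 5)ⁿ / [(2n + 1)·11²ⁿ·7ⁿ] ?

By the ratio test, |a_{n+1}/a_n| = [(2n + 1)/(2(n+1) + 1)] · 3·100/(121·7) → 300/847.
Thus R = 1/(300/847) = 847/300.

R = 847/300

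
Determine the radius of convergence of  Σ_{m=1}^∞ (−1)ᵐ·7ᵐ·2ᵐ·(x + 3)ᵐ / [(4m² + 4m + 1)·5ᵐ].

R = 5/14

The ratio of consecutive coefficients is [(4m² + 4m + 1)/(4(m+1)² + 4(m+1) + 1)] · 7·2/5 → 14/5.
The series converges when 14/5 · |x + 3| < 1, giving R = 5/14.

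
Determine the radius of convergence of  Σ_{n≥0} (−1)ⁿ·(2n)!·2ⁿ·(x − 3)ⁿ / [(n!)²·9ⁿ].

R = 9/8

Ratio test: |a_{n+1}/a_n| = (2n+1)·(2n+2)/(n+1)² · 2/9 → 8/9 as n → ∞.
Hence the series converges for |x − 3| < 1/(8/9) = 9/8, so the radius of convergence is 9/8.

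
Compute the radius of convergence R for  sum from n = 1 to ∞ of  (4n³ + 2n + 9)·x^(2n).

By the ratio test, |a_{n+1}/a_n| = (4(n+1)³ + 2(n+1) + 9)/(4n³ + 2n + 9) → 1.
Writing y = x², the series in y has radius 1, so |x| < √(1) = 1 and R = 1.

R = 1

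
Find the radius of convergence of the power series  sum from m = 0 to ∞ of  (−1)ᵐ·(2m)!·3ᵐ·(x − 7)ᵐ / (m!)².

Ratio test: |a_{m+1}/a_m| = (2m+1)·(2m+2)/(m+1)² · 3 → 12 as m → ∞.
Hence the series converges for |x − 7| < 1/(12) = 1/12, so the radius of convergence is 1/12.

R = 1/12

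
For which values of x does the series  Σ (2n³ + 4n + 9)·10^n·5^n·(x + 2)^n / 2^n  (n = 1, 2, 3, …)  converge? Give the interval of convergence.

By the ratio test, |a_{n+1}/a_n| = [(2(n+1)³ + 4(n+1) + 9)/(2n³ + 4n + 9)] · 10·5/2 → 25.
Convergence for |x + 2| · 25 < 1, i.e. |x + 2| < 1/25. So R = 1/25.
Check x = -49/25: the terms do not tend to 0, so the series diverges.
When x = -51/25, the terms do not tend to 0, so the series diverges.

(-51/25, -49/25)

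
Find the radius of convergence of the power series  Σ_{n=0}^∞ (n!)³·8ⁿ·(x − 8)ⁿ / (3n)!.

Ratio test: |a_{n+1}/a_n| = (n+1)³/[(3n+1)·(3n+2)·(3n+3)] · 8 → 8/27 as n → ∞.
Hence the series converges for |x − 8| < 1/(8/27) = 27/8, so the radius of convergence is 27/8.

R = 27/8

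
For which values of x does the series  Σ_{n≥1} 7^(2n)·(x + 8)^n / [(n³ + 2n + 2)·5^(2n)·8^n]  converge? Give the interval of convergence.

Apply the ratio test: |a_{n+1}| / |a_n| = [(n³ + 2n + 2)/((n+1)³ + 2(n+1) + 2)] · 49/(25·8), which tends to 49/200 as n → ∞.
Convergence for |x + 8| · 49/200 < 1, i.e. |x + 8| < 200/49. So R = 200/49.
Check x = -192/49: the terms are on the order of 1/n³, so the series converges absolutely by comparison with the p-series (p = 3 > 1).
When x = -592/49, absolute convergence follows by limit comparison with Σ 1/n³.

[-592/49, -192/49]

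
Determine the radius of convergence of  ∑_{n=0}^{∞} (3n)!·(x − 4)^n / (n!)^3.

Apply the ratio test: |a_{n+1}| / |a_n| = (3n+1)·(3n+2)·(3n+3)/(n+1)³, which tends to 27 as n → ∞.
The series converges when 27 · |x − 4| < 1, giving R = 1/27.

R = 1/27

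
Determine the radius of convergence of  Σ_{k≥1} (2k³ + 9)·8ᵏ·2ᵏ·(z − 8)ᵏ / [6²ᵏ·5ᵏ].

Apply the ratio test: |a_{k+1}| / |a_k| = [(2(k+1)³ + 9)/(2k³ + 9)] · 8·2/(36·5), which tends to 4/45 as k → ∞.
Hence the series converges for |z − 8| < 1/(4/45) = 45/4, so the radius of convergence is 45/4.

R = 45/4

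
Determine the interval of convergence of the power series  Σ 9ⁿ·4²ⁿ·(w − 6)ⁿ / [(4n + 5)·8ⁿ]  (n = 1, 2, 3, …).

[107/18, 109/18)

Ratio test: |a_{n+1}/a_n| = [(4n + 5)/(4(n+1) + 5)] · 9·16/8 → 18 as n → ∞.
The series converges when 18 · |w − 6| < 1, giving R = 1/18.
Endpoint w = 109/18: comparison with the harmonic series Σ 1/n shows the series diverges.
Check w = 107/18: convergence follows from the alternating series test (terms decrease monotonically to 0).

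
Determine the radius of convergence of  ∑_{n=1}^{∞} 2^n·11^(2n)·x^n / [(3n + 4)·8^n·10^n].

R = 40/121

By the ratio test, |a_{n+1}/a_n| = [(3n + 4)/(3(n+1) + 4)] · 2·121/(8·10) → 121/40.
Thus R = 1/(121/40) = 40/121.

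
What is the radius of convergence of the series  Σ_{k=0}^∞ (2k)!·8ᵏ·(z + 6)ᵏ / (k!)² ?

R = 1/32

Apply the ratio test: |a_{k+1}| / |a_k| = (2k+1)·(2k+2)/(k+1)² · 8, which tends to 32 as k → ∞.
Convergence for |z + 6| · 32 < 1, i.e. |z + 6| < 1/32. So R = 1/32.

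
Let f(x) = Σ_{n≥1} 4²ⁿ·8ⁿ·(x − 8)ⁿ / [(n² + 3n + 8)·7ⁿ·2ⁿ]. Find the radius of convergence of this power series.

Apply the ratio test: |a_{n+1}| / |a_n| = [(n² + 3n + 8)/((n+1)² + 3(n+1) + 8)] · 16·8/(7·2), which tends to 64/7 as n → ∞.
The series converges when 64/7 · |x − 8| < 1, giving R = 7/64.

R = 7/64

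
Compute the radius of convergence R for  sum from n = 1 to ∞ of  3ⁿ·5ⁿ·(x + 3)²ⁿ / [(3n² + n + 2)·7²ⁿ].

The ratio of consecutive coefficients is [(3n² + n + 2)/(3(n+1)² + (n+1) + 2)] · 3·5/49 → 15/49.
Since the exponent of (x + 3) increases by 2 each term, convergence requires |x + 3|² < 49/15, hence R = 7√15/15.

R = 7√15/15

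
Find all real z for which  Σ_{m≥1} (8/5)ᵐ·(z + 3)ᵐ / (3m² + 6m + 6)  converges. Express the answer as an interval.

[-29/8, -19/8]

By the ratio test, |a_{m+1}/a_m| = [(3m² + 6m + 6)/(3(m+1)² + 6(m+1) + 6)] · 8/5 → 8/5.
Thus R = 1/(8/5) = 5/8.
Check z = -19/8: the terms are on the order of 1/m², so the series converges absolutely by comparison with the p-series (p = 2 > 1).
Check z = -29/8: the terms are on the order of 1/m², so the series converges absolutely by comparison with the p-series (p = 2 > 1).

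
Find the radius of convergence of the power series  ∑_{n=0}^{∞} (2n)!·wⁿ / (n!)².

R = 1/4

By the ratio test, |a_{n+1}/a_n| = (2n+1)·(2n+2)/(n+1)² → 4.
The series converges when 4 · |w| < 1, giving R = 1/4.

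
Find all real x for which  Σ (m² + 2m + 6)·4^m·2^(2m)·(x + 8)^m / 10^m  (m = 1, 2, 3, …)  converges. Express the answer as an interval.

By the ratio test, |a_{m+1}/a_m| = [((m+1)² + 2(m+1) + 6)/(m² + 2m + 6)] · 4·4/10 → 8/5.
The series converges when 8/5 · |x + 8| < 1, giving R = 5/8.
At x = -59/8: the m-th term does not approach 0; divergence by the term test.
At x = -69/8: the terms have absolute value of order m², which does not tend to 0, so the series diverges by the divergence test.

(-69/8, -59/8)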